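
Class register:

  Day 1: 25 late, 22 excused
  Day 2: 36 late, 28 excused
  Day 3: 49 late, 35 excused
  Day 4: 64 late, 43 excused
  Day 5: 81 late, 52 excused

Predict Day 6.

Late — perfect squares: 5², 6², 7², …: 25, 36, 49, 64, 81 → 100.
Excused: 22, 28, 35, 43, 52 → 62 (differences are 6, 7, 8, … (increasing by 1 each time)).
Combining the parts gives 100 late, 62 excused.

100 late, 62 excused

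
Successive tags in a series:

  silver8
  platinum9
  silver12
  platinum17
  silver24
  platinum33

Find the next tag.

Metal: alternates silver ↔ platinum; silver, platinum, silver, platinum, silver, platinum → silver.
For the second component, differences are 1, 3, 5, … (increasing by 2 each time): 8, 9, 12, 17, 24, 33 → 44.
Putting it together: silver44.

silver44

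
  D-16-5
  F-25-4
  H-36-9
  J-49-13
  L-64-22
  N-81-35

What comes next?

Letter: letters move forward 2 places in the alphabet; D, F, H, J, L, N → P.
Second component goes 16, 25, 36, 49, 64, 81 → 100 (perfect squares: 4², 5², 6², …).
Third component: each term is the sum of the two before it; 5, 4, 9, 13, 22, 35 → 57.
So the next code is P-100-57.

P-100-57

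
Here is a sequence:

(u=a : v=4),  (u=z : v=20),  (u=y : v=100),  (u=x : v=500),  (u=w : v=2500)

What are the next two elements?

(u=v : v=12500), (u=u : v=62500)

U — letters move back 1 place in the alphabet, wrapping A→Z: a, z, y, x, w → v → u.
V goes 4, 20, 100, 500, 2500 → 12500 → 62500 (×5 each step).
Putting the parts together: (u=v : v=12500) and then (u=u : v=62500).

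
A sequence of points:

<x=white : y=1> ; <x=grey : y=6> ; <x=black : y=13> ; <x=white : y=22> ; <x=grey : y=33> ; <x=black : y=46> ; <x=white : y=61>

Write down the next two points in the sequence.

<x=grey : y=78>, <x=black : y=97>

X: white, grey, black, white, grey, black, white → grey → black (repeats white → grey → black).
Y: differences are 5, 7, 9, … (increasing by 2 each time); 1, 6, 13, 22, 33, 46, 61 → 78 → 97.
Putting the parts together: <x=grey : y=78> and then <x=black : y=97>.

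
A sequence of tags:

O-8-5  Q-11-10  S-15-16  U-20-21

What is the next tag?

W-26-27

Letter: letters move forward 2 places in the alphabet, so O, Q, S, U → W.
For the second component, differences are 3, 4, 5, … (increasing by 1 each time): 8, 11, 15, 20 → 26.
Third component goes 5, 10, 16, 21 → 27 (alternating steps +5, +6, +5, +6, …).
Putting it together: W-26-27.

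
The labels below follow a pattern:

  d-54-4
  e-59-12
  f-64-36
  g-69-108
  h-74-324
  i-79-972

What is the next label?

j-84-2916

Letter: letters move forward 1 place in the alphabet, so d, e, f, g, h, i → j.
Second component — +5 each step: 54, 59, 64, 69, 74, 79 → 84.
Third component goes 4, 12, 36, 108, 324, 972 → 2916 (×3 each step).
Combining the parts gives j-84-2916.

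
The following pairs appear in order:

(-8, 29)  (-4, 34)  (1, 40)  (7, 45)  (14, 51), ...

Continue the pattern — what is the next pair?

(22, 56)

First entry: differences are 4, 5, 6, … (increasing by 1 each time), so -8, -4, 1, 7, 14 → 22.
Second entry: alternating steps +5, +6, +5, +6, …; 29, 34, 40, 45, 51 → 56.
So the next pair is (22, 56).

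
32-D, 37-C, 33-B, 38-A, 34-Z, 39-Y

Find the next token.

For the first component, alternating steps +5, −4, +5, −4, …: 32, 37, 33, 38, 34, 39 → 35.
For the letter, letters move back 1 place in the alphabet, wrapping A→Z: D, C, B, A, Z, Y → X.
Putting it together: 35-X.

35-X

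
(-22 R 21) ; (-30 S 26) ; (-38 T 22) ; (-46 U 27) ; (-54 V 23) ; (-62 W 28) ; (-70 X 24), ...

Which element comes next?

First component — −8 each step: -22, -30, -38, -46, -54, -62, -70 → -78.
Letter: letters move forward 1 place in the alphabet; R, S, T, U, V, W, X → Y.
Third component — alternating steps +5, −4, +5, −4, …: 21, 26, 22, 27, 23, 28, 24 → 29.
Combining the parts gives (-78 Y 29).

(-78 Y 29)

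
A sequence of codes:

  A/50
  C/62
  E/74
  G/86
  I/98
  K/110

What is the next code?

Letter goes A, C, E, G, I, K → M (letters move forward 2 places in the alphabet).
For the second component, +12 each step: 50, 62, 74, 86, 98, 110 → 122.
So the next code is M/122.

M/122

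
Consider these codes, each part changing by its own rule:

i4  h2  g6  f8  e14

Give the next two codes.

Letter: letters move back 1 place in the alphabet; i, h, g, f, e → d → c.
For the second component, each term is the sum of the two before it: 4, 2, 6, 8, 14 → 22 → 36.
Putting the parts together: d22 and then c36.

d22, c36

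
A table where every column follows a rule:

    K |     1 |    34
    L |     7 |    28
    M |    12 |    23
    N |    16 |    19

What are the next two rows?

Letter: K, L, M, N → O → P (letters move forward 1 place in the alphabet).
Second component: differences are 6, 5, 4, … (decreasing by 1 each time), so 1, 7, 12, 16 → 19 → 21.
Third component goes 34, 28, 23, 19 → 16 → 14 (together with the second component always sums to 35).
So the next two rows are O  19  16 and P  21  14.

O  19  16; P  21  14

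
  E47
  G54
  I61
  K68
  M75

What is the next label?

For the letter, letters move forward 2 places in the alphabet: E, G, I, K, M → O.
Second component: 47, 54, 61, 68, 75 → 82 (+7 each step).
Putting it together: O82.

O82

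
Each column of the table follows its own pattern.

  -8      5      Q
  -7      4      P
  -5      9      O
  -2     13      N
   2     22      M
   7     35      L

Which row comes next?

First component: differences are 1, 2, 3, … (increasing by 1 each time); -8, -7, -5, -2, 2, 7 → 13.
For the second component, each term is the sum of the two before it: 5, 4, 9, 13, 22, 35 → 57.
For the letter, letters move back 1 place in the alphabet: Q, P, O, N, M, L → K.
Combining the parts gives 13  57  K.

13  57  K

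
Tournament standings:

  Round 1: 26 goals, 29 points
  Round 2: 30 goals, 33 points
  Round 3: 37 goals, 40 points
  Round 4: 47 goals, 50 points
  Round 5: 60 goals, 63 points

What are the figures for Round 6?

76 goals, 79 points

Goals — differences are 4, 7, 10, … (increasing by 3 each time): 26, 30, 37, 47, 60 → 76.
Points: always 3 more than the goals; 29, 33, 40, 50, 63 → 79.
Combining the parts gives 76 goals, 79 points.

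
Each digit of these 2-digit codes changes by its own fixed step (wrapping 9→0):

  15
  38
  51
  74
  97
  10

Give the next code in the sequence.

33

First digit: +2 each step, mod 10; 1, 3, 5, 7, 9, 1 → 3.
Second digit: +3 each step, mod 10, so 5, 8, 1, 4, 7, 0 → 3.
Putting it together: 33.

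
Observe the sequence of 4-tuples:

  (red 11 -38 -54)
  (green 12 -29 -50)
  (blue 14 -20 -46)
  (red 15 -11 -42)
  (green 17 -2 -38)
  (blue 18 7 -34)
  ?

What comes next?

(red 20 16 -30)

Colour: repeats red → green → blue, so red, green, blue, red, green, blue → red.
Second slot — alternating steps +1, +2, +1, +2, …: 11, 12, 14, 15, 17, 18 → 20.
Third slot goes -38, -29, -20, -11, -2, 7 → 16 (+9 each step).
Fourth slot goes -54, -50, -46, -42, -38, -34 → -30 (+4 each step).
Putting it together: (red 20 16 -30).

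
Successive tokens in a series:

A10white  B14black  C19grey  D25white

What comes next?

Letter: A, B, C, D → E (letters move forward 1 place in the alphabet).
Second component: 10, 14, 19, 25 → 32 (differences are 4, 5, 6, … (increasing by 1 each time)).
Shade: repeats white → black → grey; white, black, grey, white → black.
So the next token is E32black.

E32black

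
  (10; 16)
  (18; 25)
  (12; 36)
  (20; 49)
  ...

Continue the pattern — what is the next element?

First slot: alternating steps +8, −6, +8, −6, …; 10, 18, 12, 20 → 14.
For the second slot, perfect squares: 4², 5², 6², …: 16, 25, 36, 49 → 64.
So the next element is (14; 64).

(14; 64)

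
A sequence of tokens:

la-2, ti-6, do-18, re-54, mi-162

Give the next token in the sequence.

fa-486

Note — runs through the solfège scale do→ti: la, ti, do, re, mi → fa.
Second component: ×3 each step; 2, 6, 18, 54, 162 → 486.
Putting it together: fa-486.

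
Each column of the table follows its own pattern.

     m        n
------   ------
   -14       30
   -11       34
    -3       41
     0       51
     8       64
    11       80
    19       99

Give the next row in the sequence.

Column m: -14, -11, -3, 0, 8, 11, 19 → 22 (alternating steps +3, +8, +3, +8, …).
Column n: differences are 4, 7, 10, … (increasing by 3 each time); 30, 34, 41, 51, 64, 80, 99 → 121.
So the next row is 22  121.

22  121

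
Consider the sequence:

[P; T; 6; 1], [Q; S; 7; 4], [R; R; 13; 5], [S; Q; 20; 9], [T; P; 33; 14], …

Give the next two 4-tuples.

[U; O; 53; 23], [V; N; 86; 37]

First letter: letters move forward 1 place in the alphabet, so P, Q, R, S, T → U → V.
Second letter: letters move back 1 place in the alphabet; T, S, R, Q, P → O → N.
For the third value, each term is the sum of the two before it: 6, 7, 13, 20, 33 → 53 → 86.
Fourth value: 1, 4, 5, 9, 14 → 23 → 37 (each term is the sum of the two before it).
Putting the parts together: [U; O; 53; 23] and then [V; N; 86; 37].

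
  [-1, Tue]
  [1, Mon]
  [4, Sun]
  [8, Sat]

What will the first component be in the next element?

First component: -1, 1, 4, 8 → 13 (differences are 2, 3, 4, … (increasing by 1 each time)).

13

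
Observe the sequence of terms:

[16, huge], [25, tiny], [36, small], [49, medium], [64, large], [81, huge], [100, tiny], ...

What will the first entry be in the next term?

First entry: perfect squares: 4², 5², 6², …, so 16, 25, 36, 49, 64, 81, 100 → 121.

121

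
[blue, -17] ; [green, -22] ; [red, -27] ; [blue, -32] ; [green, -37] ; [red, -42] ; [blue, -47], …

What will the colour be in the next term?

For the colour, repeats blue → green → red: blue, green, red, blue, green, red, blue → green.
Second coordinate — −5 each step: -17, -22, -27, -32, -37, -42, -47 → -52.

green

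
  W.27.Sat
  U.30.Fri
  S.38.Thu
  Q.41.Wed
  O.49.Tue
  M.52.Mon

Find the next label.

K.60.Sun

For the letter, letters move back 2 places in the alphabet: W, U, S, Q, O, M → K.
For the second component, alternating steps +3, +8, +3, +8, …: 27, 30, 38, 41, 49, 52 → 60.
For the day, runs backward through the weekdays Mon→Sun: Sat, Fri, Thu, Wed, Tue, Mon → Sun.
Putting it together: K.60.Sun.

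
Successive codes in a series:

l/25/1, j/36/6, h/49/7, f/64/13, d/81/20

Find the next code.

For the letter, letters move back 2 places in the alphabet: l, j, h, f, d → b.
For the second component, perfect squares: 5², 6², 7², …: 25, 36, 49, 64, 81 → 100.
Third component: 1, 6, 7, 13, 20 → 33 (each term is the sum of the two before it).
So the next code is b/100/33.

b/100/33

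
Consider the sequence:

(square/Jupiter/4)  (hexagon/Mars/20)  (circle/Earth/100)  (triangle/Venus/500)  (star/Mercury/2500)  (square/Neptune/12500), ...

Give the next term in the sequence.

Shape: square, hexagon, circle, triangle, star, square → hexagon (repeats square → hexagon → circle → triangle → star).
Planet — runs backward through the planets Mercury→Neptune: Jupiter, Mars, Earth, Venus, Mercury, Neptune → Uranus.
Third part: ×5 each step, so 4, 20, 100, 500, 2500, 12500 → 62500.
Putting it together: (hexagon/Uranus/62500).

(hexagon/Uranus/62500)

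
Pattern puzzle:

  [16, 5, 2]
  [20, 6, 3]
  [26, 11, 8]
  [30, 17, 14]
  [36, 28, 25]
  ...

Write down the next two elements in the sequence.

For the first component, alternating steps +4, +6, +4, +6, …: 16, 20, 26, 30, 36 → 40 → 46.
Second component: each term is the sum of the two before it; 5, 6, 11, 17, 28 → 45 → 73.
Third component — always 3 less than the second component: 2, 3, 8, 14, 25 → 42 → 70.
Putting the parts together: [40, 45, 42] and then [46, 73, 70].

[40, 45, 42], [46, 73, 70]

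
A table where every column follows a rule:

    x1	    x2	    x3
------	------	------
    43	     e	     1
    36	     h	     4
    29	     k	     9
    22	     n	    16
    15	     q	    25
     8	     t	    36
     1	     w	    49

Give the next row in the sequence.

-6  z  64

Column x1: 43, 36, 29, 22, 15, 8, 1 → -6 (−7 each step).
Column x2 goes e, h, k, n, q, t, w → z (letters move forward 3 places in the alphabet).
Column x3: perfect squares: 1², 2², 3², …, so 1, 4, 9, 16, 25, 36, 49 → 64.
So the next row is -6  z  64.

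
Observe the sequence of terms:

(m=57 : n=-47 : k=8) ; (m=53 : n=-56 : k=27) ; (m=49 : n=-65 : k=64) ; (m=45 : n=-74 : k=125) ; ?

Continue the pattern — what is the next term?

M: −4 each step, so 57, 53, 49, 45 → 41.
For the n, −9 each step: -47, -56, -65, -74 → -83.
K: perfect cubes: 2³, 3³, 4³, …, so 8, 27, 64, 125 → 216.
So the next term is (m=41 : n=-83 : k=216).

(m=41 : n=-83 : k=216)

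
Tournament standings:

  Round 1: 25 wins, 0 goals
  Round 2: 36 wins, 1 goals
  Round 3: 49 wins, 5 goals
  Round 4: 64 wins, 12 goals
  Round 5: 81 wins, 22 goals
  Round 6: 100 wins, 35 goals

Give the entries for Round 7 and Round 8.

Wins: perfect squares: 5², 6², 7², …, so 25, 36, 49, 64, 81, 100 → 121 → 144.
Goals: 0, 1, 5, 12, 22, 35 → 51 → 70 (differences are 1, 4, 7, … (increasing by 3 each time)).
So the next two lines are 121 wins, 51 goals and 144 wins, 70 goals.

121 wins, 51 goals; 144 wins, 70 goals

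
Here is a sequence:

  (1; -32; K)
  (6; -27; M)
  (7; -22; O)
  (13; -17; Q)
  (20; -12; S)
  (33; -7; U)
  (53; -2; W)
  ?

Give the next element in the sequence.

(86; 3; Y)

First coordinate: 1, 6, 7, 13, 20, 33, 53 → 86 (each term is the sum of the two before it).
Second coordinate: +5 each step, so -32, -27, -22, -17, -12, -7, -2 → 3.
Letter: letters move forward 2 places in the alphabet; K, M, O, Q, S, U, W → Y.
So the next element is (86; 3; Y).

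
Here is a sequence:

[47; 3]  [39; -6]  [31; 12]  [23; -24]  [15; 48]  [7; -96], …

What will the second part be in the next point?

First part goes 47, 39, 31, 23, 15, 7 → -1 (−8 each step).
Second part: ×(-2) each step, so 3, -6, 12, -24, 48, -96 → 192.

192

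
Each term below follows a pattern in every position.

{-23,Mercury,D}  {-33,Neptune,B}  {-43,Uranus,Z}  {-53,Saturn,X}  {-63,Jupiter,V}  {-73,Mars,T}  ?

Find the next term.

For the first value, −10 each step: -23, -33, -43, -53, -63, -73 → -83.
Planet: runs backward through the planets Mercury→Neptune, so Mercury, Neptune, Uranus, Saturn, Jupiter, Mars → Earth.
Letter goes D, B, Z, X, V, T → R (letters move back 2 places in the alphabet, wrapping A→Z).
Putting it together: {-83,Earth,R}.

{-83,Earth,R}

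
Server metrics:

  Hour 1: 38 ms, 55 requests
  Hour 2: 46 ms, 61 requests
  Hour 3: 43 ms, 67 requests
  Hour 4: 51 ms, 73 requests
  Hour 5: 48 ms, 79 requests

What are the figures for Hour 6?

56 ms, 85 requests

For the ms, alternating steps +8, −3, +8, −3, …: 38, 46, 43, 51, 48 → 56.
Requests — +6 each step: 55, 61, 67, 73, 79 → 85.
Putting it together: 56 ms, 85 requests.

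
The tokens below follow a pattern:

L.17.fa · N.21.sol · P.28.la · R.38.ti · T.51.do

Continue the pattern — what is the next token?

Letter goes L, N, P, R, T → V (letters move forward 2 places in the alphabet).
Second component goes 17, 21, 28, 38, 51 → 67 (differences are 4, 7, 10, … (increasing by 3 each time)).
Note: fa, sol, la, ti, do → re (runs through the solfège scale do→ti).
Combining the parts gives V.67.re.

V.67.re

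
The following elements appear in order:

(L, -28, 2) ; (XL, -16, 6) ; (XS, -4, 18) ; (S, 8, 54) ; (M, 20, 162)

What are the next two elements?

(L, 32, 486), (XL, 44, 1458)

For the size, runs through clothing sizes XS→XL: L, XL, XS, S, M → L → XL.
Second coordinate: +12 each step; -28, -16, -4, 8, 20 → 32 → 44.
Third coordinate: 2, 6, 18, 54, 162 → 486 → 1458 (×3 each step).
Putting the parts together: (L, 32, 486) and then (XL, 44, 1458).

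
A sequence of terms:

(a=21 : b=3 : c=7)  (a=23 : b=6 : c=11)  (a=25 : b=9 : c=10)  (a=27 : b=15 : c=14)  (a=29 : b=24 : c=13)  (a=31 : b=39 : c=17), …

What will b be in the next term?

B — each term is the sum of the two before it: 3, 6, 9, 15, 24, 39 → 63.

63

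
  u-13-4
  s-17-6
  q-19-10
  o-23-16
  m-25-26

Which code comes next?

Letter: u, s, q, o, m → k (letters move back 2 places in the alphabet).
For the second component, alternating steps +4, +2, +4, +2, …: 13, 17, 19, 23, 25 → 29.
Third component: each term is the sum of the two before it; 4, 6, 10, 16, 26 → 42.
Putting it together: k-29-42.

k-29-42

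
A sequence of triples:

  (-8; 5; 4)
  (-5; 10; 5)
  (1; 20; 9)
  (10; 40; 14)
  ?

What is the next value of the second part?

For the second part, ×2 each step: 5, 10, 20, 40 → 80.

80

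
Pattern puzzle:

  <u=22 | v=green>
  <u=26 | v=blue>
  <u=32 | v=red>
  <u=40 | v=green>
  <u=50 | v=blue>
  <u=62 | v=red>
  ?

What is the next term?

<u=76 | v=green>

U: differences are 4, 6, 8, … (increasing by 2 each time), so 22, 26, 32, 40, 50, 62 → 76.
V goes green, blue, red, green, blue, red → green (repeats green → blue → red).
So the next term is <u=76 | v=green>.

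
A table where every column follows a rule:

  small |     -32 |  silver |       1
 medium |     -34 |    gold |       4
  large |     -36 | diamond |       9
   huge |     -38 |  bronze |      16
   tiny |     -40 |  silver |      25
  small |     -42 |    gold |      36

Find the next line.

medium  -44  diamond  49

For the size, repeats small → medium → large → huge → tiny: small, medium, large, huge, tiny, small → medium.
Second component: −2 each step, so -32, -34, -36, -38, -40, -42 → -44.
Rank: silver, gold, diamond, bronze, silver, gold → diamond (repeats silver → gold → diamond → bronze).
Fourth component: 1, 4, 9, 16, 25, 36 → 49 (perfect squares: 1², 2², 3², …).
So the next line is medium  -44  diamond  49.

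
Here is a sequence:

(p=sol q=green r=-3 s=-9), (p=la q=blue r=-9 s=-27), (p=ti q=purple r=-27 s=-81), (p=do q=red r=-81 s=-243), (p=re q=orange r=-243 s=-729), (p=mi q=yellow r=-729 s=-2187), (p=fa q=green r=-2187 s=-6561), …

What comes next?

(p=sol q=blue r=-6561 s=-19683)

P: runs through the solfège scale do→ti; sol, la, ti, do, re, mi, fa → sol.
Q: green, blue, purple, red, orange, yellow, green → blue (repeats green → blue → purple → red → orange → yellow).
R: ×3 each step; -3, -9, -27, -81, -243, -729, -2187 → -6561.
S: -9, -27, -81, -243, -729, -2187, -6561 → -19683 (always 3 × the r).
Combining the parts gives (p=sol q=blue r=-6561 s=-19683).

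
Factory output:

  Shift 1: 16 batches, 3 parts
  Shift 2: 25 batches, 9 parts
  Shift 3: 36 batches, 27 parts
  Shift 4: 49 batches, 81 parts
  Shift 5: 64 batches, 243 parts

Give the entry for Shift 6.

81 batches, 729 parts

For the batches, perfect squares: 4², 5², 6², …: 16, 25, 36, 49, 64 → 81.
For the parts, ×3 each step: 3, 9, 27, 81, 243 → 729.
Combining the parts gives 81 batches, 729 parts.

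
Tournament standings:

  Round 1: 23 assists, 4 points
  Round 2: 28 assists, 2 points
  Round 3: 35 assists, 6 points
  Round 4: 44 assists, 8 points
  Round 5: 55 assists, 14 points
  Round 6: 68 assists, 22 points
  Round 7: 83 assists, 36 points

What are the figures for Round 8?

Assists: differences are 5, 7, 9, … (increasing by 2 each time), so 23, 28, 35, 44, 55, 68, 83 → 100.
Points: each term is the sum of the two before it, so 4, 2, 6, 8, 14, 22, 36 → 58.
Putting it together: 100 assists, 58 points.

100 assists, 58 points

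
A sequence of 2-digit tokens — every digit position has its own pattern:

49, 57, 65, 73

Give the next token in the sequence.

First digit — +1 each step, mod 10: 4, 5, 6, 7 → 8.
Second digit — −2 each step, mod 10: 9, 7, 5, 3 → 1.
Putting it together: 81.

81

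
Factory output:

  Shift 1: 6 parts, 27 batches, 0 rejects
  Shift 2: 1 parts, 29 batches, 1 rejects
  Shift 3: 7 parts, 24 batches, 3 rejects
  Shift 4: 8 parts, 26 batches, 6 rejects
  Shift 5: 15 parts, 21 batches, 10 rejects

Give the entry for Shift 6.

Parts — each term is the sum of the two before it: 6, 1, 7, 8, 15 → 23.
Batches goes 27, 29, 24, 26, 21 → 23 (alternating steps +2, −5, +2, −5, …).
For the rejects, differences are 1, 2, 3, … (increasing by 1 each time): 0, 1, 3, 6, 10 → 15.
Putting it together: 23 parts, 23 batches, 15 rejects.

23 parts, 23 batches, 15 rejects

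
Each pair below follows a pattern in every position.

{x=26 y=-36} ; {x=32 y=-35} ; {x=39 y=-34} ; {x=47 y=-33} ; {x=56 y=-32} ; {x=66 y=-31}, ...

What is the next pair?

For the x, differences are 6, 7, 8, … (increasing by 1 each time): 26, 32, 39, 47, 56, 66 → 77.
Y goes -36, -35, -34, -33, -32, -31 → -30 (+1 each step).
So the next pair is {x=77 y=-30}.

{x=77 y=-30}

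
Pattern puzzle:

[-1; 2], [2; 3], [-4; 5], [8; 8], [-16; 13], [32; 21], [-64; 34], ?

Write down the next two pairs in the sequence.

For the first value, ×(-2) each step: -1, 2, -4, 8, -16, 32, -64 → 128 → -256.
Second value: each term is the sum of the two before it; 2, 3, 5, 8, 13, 21, 34 → 55 → 89.
So the next two pairs are [128; 55] and [-256; 89].

[128; 55], [-256; 89]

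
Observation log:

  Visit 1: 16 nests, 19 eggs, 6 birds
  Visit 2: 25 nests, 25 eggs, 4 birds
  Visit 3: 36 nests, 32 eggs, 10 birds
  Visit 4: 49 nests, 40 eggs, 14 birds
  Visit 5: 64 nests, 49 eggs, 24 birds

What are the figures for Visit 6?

81 nests, 59 eggs, 38 birds

Nests: 16, 25, 36, 49, 64 → 81 (perfect squares: 4², 5², 6², …).
Eggs: differences are 6, 7, 8, … (increasing by 1 each time); 19, 25, 32, 40, 49 → 59.
Birds: each term is the sum of the two before it; 6, 4, 10, 14, 24 → 38.
Putting it together: 81 nests, 59 eggs, 38 birds.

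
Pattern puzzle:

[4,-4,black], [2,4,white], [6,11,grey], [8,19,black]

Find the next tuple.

[14,26,white]

First value: each term is the sum of the two before it, so 4, 2, 6, 8 → 14.
For the second value, alternating steps +8, +7, +8, +7, …: -4, 4, 11, 19 → 26.
Shade: repeats black → white → grey, so black, white, grey, black → white.
Combining the parts gives [14,26,white].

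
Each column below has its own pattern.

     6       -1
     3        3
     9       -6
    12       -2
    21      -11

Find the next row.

First component: 6, 3, 9, 12, 21 → 33 (each term is the sum of the two before it).
Second component: -1, 3, -6, -2, -11 → -7 (alternating steps +4, −9, +4, −9, …).
Combining the parts gives 33  -7.

33  -7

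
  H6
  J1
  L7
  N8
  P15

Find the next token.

Letter — letters move forward 2 places in the alphabet: H, J, L, N, P → R.
For the second component, each term is the sum of the two before it: 6, 1, 7, 8, 15 → 23.
Combining the parts gives R23.

R23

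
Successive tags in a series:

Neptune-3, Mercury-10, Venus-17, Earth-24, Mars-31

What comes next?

Jupiter-38

Planet — runs through the planets Mercury→Neptune: Neptune, Mercury, Venus, Earth, Mars → Jupiter.
Second component: 3, 10, 17, 24, 31 → 38 (+7 each step).
Putting it together: Jupiter-38.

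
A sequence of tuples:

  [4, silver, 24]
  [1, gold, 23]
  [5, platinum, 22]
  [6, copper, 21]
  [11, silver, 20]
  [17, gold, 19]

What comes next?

First value: each term is the sum of the two before it; 4, 1, 5, 6, 11, 17 → 28.
Metal: repeats silver → gold → platinum → copper; silver, gold, platinum, copper, silver, gold → platinum.
Third value: 24, 23, 22, 21, 20, 19 → 18 (−1 each step).
So the next tuple is [28, platinum, 18].

[28, platinum, 18]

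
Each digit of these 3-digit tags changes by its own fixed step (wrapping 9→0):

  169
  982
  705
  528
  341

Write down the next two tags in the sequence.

164 then 987

First digit — −2 each step, mod 10: 1, 9, 7, 5, 3 → 1 → 9.
Second digit goes 6, 8, 0, 2, 4 → 6 → 8 (+2 each step, mod 10).
Third digit: +3 each step, mod 10, so 9, 2, 5, 8, 1 → 4 → 7.
So the next two tags are 164 and 987.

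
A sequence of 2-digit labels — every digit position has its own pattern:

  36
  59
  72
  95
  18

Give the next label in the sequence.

31

First digit goes 3, 5, 7, 9, 1 → 3 (+2 each step, mod 10).
Second digit goes 6, 9, 2, 5, 8 → 1 (+3 each step, mod 10).
Putting it together: 31.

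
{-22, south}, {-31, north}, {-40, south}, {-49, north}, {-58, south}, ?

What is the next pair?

For the first entry, −9 each step: -22, -31, -40, -49, -58 → -67.
Direction goes south, north, south, north, south → north (alternates south ↔ north).
So the next pair is {-67, north}.

{-67, north}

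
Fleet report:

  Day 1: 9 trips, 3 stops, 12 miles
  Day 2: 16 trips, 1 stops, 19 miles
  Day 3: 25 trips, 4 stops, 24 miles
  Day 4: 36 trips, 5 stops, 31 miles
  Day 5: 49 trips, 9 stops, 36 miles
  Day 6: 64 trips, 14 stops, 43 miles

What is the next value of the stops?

23

Trips: perfect squares: 3², 4², 5², …, so 9, 16, 25, 36, 49, 64 → 81.
Stops: each term is the sum of the two before it, so 3, 1, 4, 5, 9, 14 → 23.
For the miles, alternating steps +7, +5, +7, +5, …: 12, 19, 24, 31, 36, 43 → 48.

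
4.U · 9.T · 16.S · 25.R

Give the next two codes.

36.Q, 49.P

First component — perfect squares: 2², 3², 4², …: 4, 9, 16, 25 → 36 → 49.
For the letter, letters move back 1 place in the alphabet: U, T, S, R → Q → P.
Putting the parts together: 36.Q and then 49.P.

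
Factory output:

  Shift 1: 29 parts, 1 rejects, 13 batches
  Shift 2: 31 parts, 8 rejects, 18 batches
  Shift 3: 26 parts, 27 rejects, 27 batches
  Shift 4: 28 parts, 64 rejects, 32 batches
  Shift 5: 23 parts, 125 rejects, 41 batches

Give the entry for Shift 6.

Parts: 29, 31, 26, 28, 23 → 25 (alternating steps +2, −5, +2, −5, …).
Rejects goes 1, 8, 27, 64, 125 → 216 (perfect cubes: 1³, 2³, 3³, …).
Batches: alternating steps +5, +9, +5, +9, …; 13, 18, 27, 32, 41 → 46.
So the next record is 25 parts, 216 rejects, 46 batches.

25 parts, 216 rejects, 46 batches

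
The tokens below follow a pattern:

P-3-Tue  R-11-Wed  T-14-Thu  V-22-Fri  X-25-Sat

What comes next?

Z-33-Sun

For the letter, letters move forward 2 places in the alphabet: P, R, T, V, X → Z.
Second component — alternating steps +8, +3, +8, +3, …: 3, 11, 14, 22, 25 → 33.
For the day, runs through the weekdays Mon→Sun: Tue, Wed, Thu, Fri, Sat → Sun.
Combining the parts gives Z-33-Sun.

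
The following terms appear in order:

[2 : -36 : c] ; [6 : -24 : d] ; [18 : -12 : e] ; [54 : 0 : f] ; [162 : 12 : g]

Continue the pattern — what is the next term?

First value goes 2, 6, 18, 54, 162 → 486 (×3 each step).
For the second value, +12 each step: -36, -24, -12, 0, 12 → 24.
Letter: letters move forward 1 place in the alphabet, so c, d, e, f, g → h.
Combining the parts gives [486 : 24 : h].

[486 : 24 : h]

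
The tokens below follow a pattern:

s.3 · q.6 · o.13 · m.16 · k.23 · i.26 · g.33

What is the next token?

Letter: letters move back 2 places in the alphabet; s, q, o, m, k, i, g → e.
Second component — alternating steps +3, +7, +3, +7, …: 3, 6, 13, 16, 23, 26, 33 → 36.
Combining the parts gives e.36.

e.36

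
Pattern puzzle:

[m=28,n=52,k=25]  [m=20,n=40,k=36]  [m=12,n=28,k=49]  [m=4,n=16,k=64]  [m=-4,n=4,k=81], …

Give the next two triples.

[m=-12,n=-8,k=100], [m=-20,n=-20,k=121]

M — −8 each step: 28, 20, 12, 4, -4 → -12 → -20.
N — −12 each step: 52, 40, 28, 16, 4 → -8 → -20.
For the k, perfect squares: 5², 6², 7², …: 25, 36, 49, 64, 81 → 100 → 121.
Putting the parts together: [m=-12,n=-8,k=100] and then [m=-20,n=-20,k=121].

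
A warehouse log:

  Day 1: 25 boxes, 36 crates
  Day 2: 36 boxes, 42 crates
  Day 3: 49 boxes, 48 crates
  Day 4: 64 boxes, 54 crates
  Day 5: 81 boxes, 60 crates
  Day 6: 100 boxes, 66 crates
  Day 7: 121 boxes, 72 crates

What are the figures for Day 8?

Boxes: 25, 36, 49, 64, 81, 100, 121 → 144 (perfect squares: 5², 6², 7², …).
For the crates, +6 each step: 36, 42, 48, 54, 60, 66, 72 → 78.
So the next line is 144 boxes, 78 crates.

144 boxes, 78 crates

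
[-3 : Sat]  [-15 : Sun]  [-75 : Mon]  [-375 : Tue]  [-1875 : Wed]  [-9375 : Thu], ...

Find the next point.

[-46875 : Fri]

First value: ×5 each step, so -3, -15, -75, -375, -1875, -9375 → -46875.
For the day, runs through the weekdays Mon→Sun: Sat, Sun, Mon, Tue, Wed, Thu → Fri.
Combining the parts gives [-46875 : Fri].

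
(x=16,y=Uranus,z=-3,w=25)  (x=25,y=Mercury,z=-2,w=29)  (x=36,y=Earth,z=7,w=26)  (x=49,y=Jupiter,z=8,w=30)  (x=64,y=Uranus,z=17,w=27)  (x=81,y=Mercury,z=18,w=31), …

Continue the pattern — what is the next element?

(x=100,y=Earth,z=27,w=28)

X goes 16, 25, 36, 49, 64, 81 → 100 (perfect squares: 4², 5², 6², …).
Y: repeats Uranus → Mercury → Earth → Jupiter; Uranus, Mercury, Earth, Jupiter, Uranus, Mercury → Earth.
Z: alternating steps +1, +9, +1, +9, …, so -3, -2, 7, 8, 17, 18 → 27.
W goes 25, 29, 26, 30, 27, 31 → 28 (alternating steps +4, −3, +4, −3, …).
Combining the parts gives (x=100,y=Earth,z=27,w=28).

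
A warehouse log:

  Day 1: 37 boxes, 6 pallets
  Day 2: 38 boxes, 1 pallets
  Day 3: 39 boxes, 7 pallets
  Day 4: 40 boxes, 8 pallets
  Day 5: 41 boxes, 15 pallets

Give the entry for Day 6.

42 boxes, 23 pallets

Boxes: +1 each step, so 37, 38, 39, 40, 41 → 42.
Pallets — each term is the sum of the two before it: 6, 1, 7, 8, 15 → 23.
Putting it together: 42 boxes, 23 pallets.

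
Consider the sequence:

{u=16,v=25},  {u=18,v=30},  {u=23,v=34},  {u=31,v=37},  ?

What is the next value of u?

U: differences are 2, 5, 8, … (increasing by 3 each time); 16, 18, 23, 31 → 42.

42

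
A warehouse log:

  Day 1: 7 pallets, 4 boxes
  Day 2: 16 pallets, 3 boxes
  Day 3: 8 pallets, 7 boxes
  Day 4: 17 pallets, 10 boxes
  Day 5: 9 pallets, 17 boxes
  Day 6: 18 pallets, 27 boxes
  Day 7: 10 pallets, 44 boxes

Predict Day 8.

19 pallets, 71 boxes

Pallets goes 7, 16, 8, 17, 9, 18, 10 → 19 (alternating steps +9, −8, +9, −8, …).
For the boxes, each term is the sum of the two before it: 4, 3, 7, 10, 17, 27, 44 → 71.
So the next line is 19 pallets, 71 boxes.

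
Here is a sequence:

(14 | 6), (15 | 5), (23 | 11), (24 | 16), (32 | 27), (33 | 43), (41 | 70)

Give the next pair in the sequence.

(42 | 113)

First value: alternating steps +1, +8, +1, +8, …; 14, 15, 23, 24, 32, 33, 41 → 42.
Second value: each term is the sum of the two before it, so 6, 5, 11, 16, 27, 43, 70 → 113.
Combining the parts gives (42 | 113).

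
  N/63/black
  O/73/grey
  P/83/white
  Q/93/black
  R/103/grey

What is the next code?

Letter — letters move forward 1 place in the alphabet: N, O, P, Q, R → S.
For the second component, +10 each step: 63, 73, 83, 93, 103 → 113.
Shade: repeats black → grey → white, so black, grey, white, black, grey → white.
Combining the parts gives S/113/white.

S/113/white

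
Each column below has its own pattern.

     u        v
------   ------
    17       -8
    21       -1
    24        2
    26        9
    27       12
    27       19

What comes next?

26  22

Column u: differences are 4, 3, 2, … (decreasing by 1 each time); 17, 21, 24, 26, 27, 27 → 26.
Column v: -8, -1, 2, 9, 12, 19 → 22 (alternating steps +7, +3, +7, +3, …).
So the next line is 26  22.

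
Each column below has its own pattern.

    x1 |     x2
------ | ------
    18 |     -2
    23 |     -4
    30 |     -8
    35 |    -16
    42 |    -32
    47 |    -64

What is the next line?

54  -128

Column x1 goes 18, 23, 30, 35, 42, 47 → 54 (alternating steps +5, +7, +5, +7, …).
Column x2: -2, -4, -8, -16, -32, -64 → -128 (×2 each step).
Putting it together: 54  -128.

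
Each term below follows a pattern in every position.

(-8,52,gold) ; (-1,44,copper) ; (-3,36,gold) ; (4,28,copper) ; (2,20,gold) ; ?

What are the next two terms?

First component: -8, -1, -3, 4, 2 → 9 → 7 (alternating steps +7, −2, +7, −2, …).
Second component: 52, 44, 36, 28, 20 → 12 → 4 (−8 each step).
Metal: alternates gold ↔ copper; gold, copper, gold, copper, gold → copper → gold.
Putting the parts together: (9,12,copper) and then (7,4,gold).

(9,12,copper), (7,4,gold)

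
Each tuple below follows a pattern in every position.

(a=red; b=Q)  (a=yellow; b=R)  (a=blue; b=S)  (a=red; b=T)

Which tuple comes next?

A: repeats red → yellow → blue; red, yellow, blue, red → yellow.
B goes Q, R, S, T → U (letters move forward 1 place in the alphabet).
Putting it together: (a=yellow; b=U).

(a=yellow; b=U)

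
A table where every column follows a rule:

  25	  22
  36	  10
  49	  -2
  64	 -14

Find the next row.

81  -26

First component — perfect squares: 5², 6², 7², …: 25, 36, 49, 64 → 81.
Second component: −12 each step; 22, 10, -2, -14 → -26.
So the next row is 81  -26.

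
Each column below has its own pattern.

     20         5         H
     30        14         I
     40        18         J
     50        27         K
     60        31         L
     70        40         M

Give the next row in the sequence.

First component: +10 each step; 20, 30, 40, 50, 60, 70 → 80.
Second component: alternating steps +9, +4, +9, +4, …, so 5, 14, 18, 27, 31, 40 → 44.
Letter: H, I, J, K, L, M → N (letters move forward 1 place in the alphabet).
Combining the parts gives 80  44  N.

80  44  N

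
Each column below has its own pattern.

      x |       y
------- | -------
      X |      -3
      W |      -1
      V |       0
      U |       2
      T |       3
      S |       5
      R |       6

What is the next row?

Column x: letters move back 1 place in the alphabet, so X, W, V, U, T, S, R → Q.
Column y: alternating steps +2, +1, +2, +1, …; -3, -1, 0, 2, 3, 5, 6 → 8.
Combining the parts gives Q  8.

Q  8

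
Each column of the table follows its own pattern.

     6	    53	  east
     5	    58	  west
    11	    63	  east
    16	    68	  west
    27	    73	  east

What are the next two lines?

First component: each term is the sum of the two before it; 6, 5, 11, 16, 27 → 43 → 70.
Second component: 53, 58, 63, 68, 73 → 78 → 83 (+5 each step).
Direction: alternates east ↔ west; east, west, east, west, east → west → east.
Putting the parts together: 43  78  west and then 70  83  east.

43  78  west; 70  83  east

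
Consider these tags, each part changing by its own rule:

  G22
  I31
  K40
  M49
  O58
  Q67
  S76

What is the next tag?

Letter goes G, I, K, M, O, Q, S → U (letters move forward 2 places in the alphabet).
Second component goes 22, 31, 40, 49, 58, 67, 76 → 85 (+9 each step).
So the next tag is U85.

U85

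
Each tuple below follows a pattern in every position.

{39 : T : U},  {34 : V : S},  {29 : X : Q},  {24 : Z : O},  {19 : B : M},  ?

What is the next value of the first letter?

D

First letter — letters move forward 2 places in the alphabet, wrapping Z→A: T, V, X, Z, B → D.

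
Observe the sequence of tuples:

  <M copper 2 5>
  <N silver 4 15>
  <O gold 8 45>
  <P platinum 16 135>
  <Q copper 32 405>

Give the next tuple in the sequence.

<R silver 64 1215>

Letter: letters move forward 1 place in the alphabet, so M, N, O, P, Q → R.
Metal: repeats copper → silver → gold → platinum, so copper, silver, gold, platinum, copper → silver.
Third value: ×2 each step, so 2, 4, 8, 16, 32 → 64.
Fourth value: ×3 each step; 5, 15, 45, 135, 405 → 1215.
Combining the parts gives <R silver 64 1215>.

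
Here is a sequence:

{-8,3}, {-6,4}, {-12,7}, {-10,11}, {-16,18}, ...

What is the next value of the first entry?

First entry goes -8, -6, -12, -10, -16 → -14 (alternating steps +2, −6, +2, −6, …).

-14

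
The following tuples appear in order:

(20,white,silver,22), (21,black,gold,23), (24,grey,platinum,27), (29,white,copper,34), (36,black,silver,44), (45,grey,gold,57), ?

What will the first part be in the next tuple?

First part goes 20, 21, 24, 29, 36, 45 → 56 (differences are 1, 3, 5, … (increasing by 2 each time)).

56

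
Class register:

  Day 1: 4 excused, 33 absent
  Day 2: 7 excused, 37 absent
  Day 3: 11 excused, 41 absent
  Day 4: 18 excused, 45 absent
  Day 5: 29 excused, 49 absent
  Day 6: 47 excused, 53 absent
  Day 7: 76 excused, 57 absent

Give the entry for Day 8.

123 excused, 61 absent

For the excused, each term is the sum of the two before it: 4, 7, 11, 18, 29, 47, 76 → 123.
Absent — +4 each step: 33, 37, 41, 45, 49, 53, 57 → 61.
So the next record is 123 excused, 61 absent.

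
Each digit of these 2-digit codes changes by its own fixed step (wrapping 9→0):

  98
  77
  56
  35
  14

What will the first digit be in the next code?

First digit: −2 each step, mod 10, so 9, 7, 5, 3, 1 → 9.

9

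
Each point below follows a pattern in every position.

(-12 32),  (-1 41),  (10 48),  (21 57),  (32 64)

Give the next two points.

First value: +11 each step; -12, -1, 10, 21, 32 → 43 → 54.
Second value: 32, 41, 48, 57, 64 → 73 → 80 (alternating steps +9, +7, +9, +7, …).
So the next two points are (43 73) and (54 80).

(43 73), (54 80)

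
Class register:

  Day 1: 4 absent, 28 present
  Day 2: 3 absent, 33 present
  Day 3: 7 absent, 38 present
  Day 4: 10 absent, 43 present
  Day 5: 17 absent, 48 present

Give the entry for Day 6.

For the absent, each term is the sum of the two before it: 4, 3, 7, 10, 17 → 27.
Present — +5 each step: 28, 33, 38, 43, 48 → 53.
So the next line is 27 absent, 53 present.

27 absent, 53 present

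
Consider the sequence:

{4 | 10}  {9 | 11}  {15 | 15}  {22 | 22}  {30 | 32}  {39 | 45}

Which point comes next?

First slot goes 4, 9, 15, 22, 30, 39 → 49 (differences are 5, 6, 7, … (increasing by 1 each time)).
Second slot: differences are 1, 4, 7, … (increasing by 3 each time); 10, 11, 15, 22, 32, 45 → 61.
Combining the parts gives {49 | 61}.

{49 | 61}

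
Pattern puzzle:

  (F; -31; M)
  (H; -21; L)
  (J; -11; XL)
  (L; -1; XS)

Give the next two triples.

Letter — letters move forward 2 places in the alphabet: F, H, J, L → N → P.
Second slot goes -31, -21, -11, -1 → 9 → 19 (+10 each step).
For the size, runs through clothing sizes XS→XL: M, L, XL, XS → S → M.
So the next two triples are (N; 9; S) and (P; 19; M).

(N; 9; S), (P; 19; M)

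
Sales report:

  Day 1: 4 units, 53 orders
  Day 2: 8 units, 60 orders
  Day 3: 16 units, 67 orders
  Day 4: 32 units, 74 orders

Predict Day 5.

Units — ×2 each step: 4, 8, 16, 32 → 64.
Orders: 53, 60, 67, 74 → 81 (+7 each step).
So the next row is 64 units, 81 orders.

64 units, 81 orders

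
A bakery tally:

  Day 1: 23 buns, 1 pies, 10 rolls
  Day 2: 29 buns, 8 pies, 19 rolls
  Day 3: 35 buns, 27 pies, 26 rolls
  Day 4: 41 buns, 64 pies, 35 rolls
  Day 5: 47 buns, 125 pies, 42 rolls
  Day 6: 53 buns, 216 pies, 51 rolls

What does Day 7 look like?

Buns: +6 each step; 23, 29, 35, 41, 47, 53 → 59.
Pies: 1, 8, 27, 64, 125, 216 → 343 (perfect cubes: 1³, 2³, 3³, …).
Rolls: 10, 19, 26, 35, 42, 51 → 58 (alternating steps +9, +7, +9, +7, …).
Combining the parts gives 59 buns, 343 pies, 58 rolls.

59 buns, 343 pies, 58 rolls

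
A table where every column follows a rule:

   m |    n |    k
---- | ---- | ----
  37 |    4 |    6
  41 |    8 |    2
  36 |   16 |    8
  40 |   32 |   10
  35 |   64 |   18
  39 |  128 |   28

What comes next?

34  256  46

Column m goes 37, 41, 36, 40, 35, 39 → 34 (alternating steps +4, −5, +4, −5, …).
Column n goes 4, 8, 16, 32, 64, 128 → 256 (×2 each step).
For the column k, each term is the sum of the two before it: 6, 2, 8, 10, 18, 28 → 46.
Putting it together: 34  256  46.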